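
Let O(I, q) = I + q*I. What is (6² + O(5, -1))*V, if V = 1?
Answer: 36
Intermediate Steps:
O(I, q) = I + I*q
(6² + O(5, -1))*V = (6² + 5*(1 - 1))*1 = (36 + 5*0)*1 = (36 + 0)*1 = 36*1 = 36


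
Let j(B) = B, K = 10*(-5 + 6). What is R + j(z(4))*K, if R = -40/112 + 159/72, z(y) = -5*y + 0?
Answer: -33289/168 ≈ -198.15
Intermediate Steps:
z(y) = -5*y
K = 10 (K = 10*1 = 10)
R = 311/168 (R = -40*1/112 + 159*(1/72) = -5/14 + 53/24 = 311/168 ≈ 1.8512)
R + j(z(4))*K = 311/168 - 5*4*10 = 311/168 - 20*10 = 311/168 - 200 = -33289/168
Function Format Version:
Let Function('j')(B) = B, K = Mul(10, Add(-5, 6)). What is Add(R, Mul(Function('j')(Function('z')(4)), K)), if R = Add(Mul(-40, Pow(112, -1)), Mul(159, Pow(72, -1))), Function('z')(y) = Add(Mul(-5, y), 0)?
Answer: Rational(-33289, 168) ≈ -198.15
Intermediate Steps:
Function('z')(y) = Mul(-5, y)
K = 10 (K = Mul(10, 1) = 10)
R = Rational(311, 168) (R = Add(Mul(-40, Rational(1, 112)), Mul(159, Rational(1, 72))) = Add(Rational(-5, 14), Rational(53, 24)) = Rational(311, 168) ≈ 1.8512)
Add(R, Mul(Function('j')(Function('z')(4)), K)) = Add(Rational(311, 168), Mul(Mul(-5, 4), 10)) = Add(Rational(311, 168), Mul(-20, 10)) = Add(Rational(311, 168), -200) = Rational(-33289, 168)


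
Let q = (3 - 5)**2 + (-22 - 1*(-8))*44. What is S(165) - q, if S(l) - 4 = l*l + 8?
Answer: 27849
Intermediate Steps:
S(l) = 12 + l**2 (S(l) = 4 + (l*l + 8) = 4 + (l**2 + 8) = 4 + (8 + l**2) = 12 + l**2)
q = -612 (q = (-2)**2 + (-22 + 8)*44 = 4 - 14*44 = 4 - 616 = -612)
S(165) - q = (12 + 165**2) - 1*(-612) = (12 + 27225) + 612 = 27237 + 612 = 27849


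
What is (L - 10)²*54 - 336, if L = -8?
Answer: 17160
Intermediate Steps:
(L - 10)²*54 - 336 = (-8 - 10)²*54 - 336 = (-18)²*54 - 336 = 324*54 - 336 = 17496 - 336 = 17160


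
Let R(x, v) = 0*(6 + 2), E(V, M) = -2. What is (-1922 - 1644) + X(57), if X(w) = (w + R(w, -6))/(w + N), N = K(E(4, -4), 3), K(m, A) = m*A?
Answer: -60603/17 ≈ -3564.9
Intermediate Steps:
K(m, A) = A*m
R(x, v) = 0 (R(x, v) = 0*8 = 0)
N = -6 (N = 3*(-2) = -6)
X(w) = w/(-6 + w) (X(w) = (w + 0)/(w - 6) = w/(-6 + w))
(-1922 - 1644) + X(57) = (-1922 - 1644) + 57/(-6 + 57) = -3566 + 57/51 = -3566 + 57*(1/51) = -3566 + 19/17 = -60603/17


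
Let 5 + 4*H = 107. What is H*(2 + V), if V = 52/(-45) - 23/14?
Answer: -8551/420 ≈ -20.360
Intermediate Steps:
V = -1763/630 (V = 52*(-1/45) - 23*1/14 = -52/45 - 23/14 = -1763/630 ≈ -2.7984)
H = 51/2 (H = -5/4 + (1/4)*107 = -5/4 + 107/4 = 51/2 ≈ 25.500)
H*(2 + V) = 51*(2 - 1763/630)/2 = (51/2)*(-503/630) = -8551/420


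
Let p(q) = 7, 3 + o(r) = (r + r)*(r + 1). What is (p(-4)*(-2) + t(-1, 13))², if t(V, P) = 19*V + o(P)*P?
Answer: 21715600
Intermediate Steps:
o(r) = -3 + 2*r*(1 + r) (o(r) = -3 + (r + r)*(r + 1) = -3 + (2*r)*(1 + r) = -3 + 2*r*(1 + r))
t(V, P) = 19*V + P*(-3 + 2*P + 2*P²) (t(V, P) = 19*V + (-3 + 2*P + 2*P²)*P = 19*V + P*(-3 + 2*P + 2*P²))
(p(-4)*(-2) + t(-1, 13))² = (7*(-2) + (19*(-1) + 13*(-3 + 2*13 + 2*13²)))² = (-14 + (-19 + 13*(-3 + 26 + 2*169)))² = (-14 + (-19 + 13*(-3 + 26 + 338)))² = (-14 + (-19 + 13*361))² = (-14 + (-19 + 4693))² = (-14 + 4674)² = 4660² = 21715600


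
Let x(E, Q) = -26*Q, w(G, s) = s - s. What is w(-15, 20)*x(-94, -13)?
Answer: 0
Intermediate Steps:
w(G, s) = 0
w(-15, 20)*x(-94, -13) = 0*(-26*(-13)) = 0*338 = 0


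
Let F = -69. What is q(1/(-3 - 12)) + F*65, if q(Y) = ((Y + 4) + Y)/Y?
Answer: -4543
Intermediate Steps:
q(Y) = (4 + 2*Y)/Y (q(Y) = ((4 + Y) + Y)/Y = (4 + 2*Y)/Y)
q(1/(-3 - 12)) + F*65 = (2 + 4/(1/(-3 - 12))) - 69*65 = (2 + 4/(1/(-15))) - 4485 = (2 + 4/(-1/15)) - 4485 = (2 + 4*(-15)) - 4485 = (2 - 60) - 4485 = -58 - 4485 = -4543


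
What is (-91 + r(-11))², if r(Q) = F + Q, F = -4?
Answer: 11236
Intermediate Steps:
r(Q) = -4 + Q
(-91 + r(-11))² = (-91 + (-4 - 11))² = (-91 - 15)² = (-106)² = 11236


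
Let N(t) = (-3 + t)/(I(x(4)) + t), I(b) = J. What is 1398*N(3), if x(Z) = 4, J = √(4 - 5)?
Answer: 0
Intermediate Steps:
J = I (J = √(-1) = I ≈ 1.0*I)
I(b) = I
N(t) = (-3 + t)/(I + t)
1398*N(3) = 1398*((-3 + 3)/(I + 3)) = 1398*(0/(3 + I)) = 1398*(((3 - I)/10)*0) = 1398*0 = 0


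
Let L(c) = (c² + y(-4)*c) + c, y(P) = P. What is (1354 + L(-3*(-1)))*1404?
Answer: 1901016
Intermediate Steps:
L(c) = c² - 3*c (L(c) = (c² - 4*c) + c = c² - 3*c)
(1354 + L(-3*(-1)))*1404 = (1354 + (-3*(-1))*(-3 - 3*(-1)))*1404 = (1354 + 3*(-3 + 3))*1404 = (1354 + 3*0)*1404 = (1354 + 0)*1404 = 1354*1404 = 1901016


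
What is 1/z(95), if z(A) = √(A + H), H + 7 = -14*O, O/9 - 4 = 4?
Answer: -I*√230/460 ≈ -0.032969*I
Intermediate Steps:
O = 72 (O = 36 + 9*4 = 36 + 36 = 72)
H = -1015 (H = -7 - 14*72 = -7 - 1008 = -1015)
z(A) = √(-1015 + A) (z(A) = √(A - 1015) = √(-1015 + A))
1/z(95) = 1/(√(-1015 + 95)) = 1/(√(-920)) = 1/(2*I*√230) = -I*√230/460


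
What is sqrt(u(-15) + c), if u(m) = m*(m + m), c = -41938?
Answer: 4*I*sqrt(2593) ≈ 203.69*I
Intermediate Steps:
u(m) = 2*m**2 (u(m) = m*(2*m) = 2*m**2)
sqrt(u(-15) + c) = sqrt(2*(-15)**2 - 41938) = sqrt(2*225 - 41938) = sqrt(450 - 41938) = sqrt(-41488) = 4*I*sqrt(2593)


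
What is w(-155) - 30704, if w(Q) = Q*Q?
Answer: -6679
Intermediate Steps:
w(Q) = Q²
w(-155) - 30704 = (-155)² - 30704 = 24025 - 30704 = -6679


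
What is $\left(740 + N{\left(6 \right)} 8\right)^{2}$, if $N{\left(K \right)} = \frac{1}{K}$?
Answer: $\frac{4946176}{9} \approx 5.4958 \cdot 10^{5}$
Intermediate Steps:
$\left(740 + N{\left(6 \right)} 8\right)^{2} = \left(740 + \frac{1}{6} \cdot 8\right)^{2} = \left(740 + \frac{4}{3}\right)^{2} = \left(\frac{2224}{3}\right)^{2} = \frac{4946176}{9}$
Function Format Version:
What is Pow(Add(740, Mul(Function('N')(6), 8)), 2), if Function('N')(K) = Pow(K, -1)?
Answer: Rational(4946176, 9) ≈ 5.4958e+5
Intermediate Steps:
Pow(Add(740, Mul(Function('N')(6), 8)), 2) = Pow(Add(740, Mul(Pow(6, -1), 8)), 2) = Pow(Add(740, Mul(Rational(1, 6), 8)), 2) = Pow(Add(740, Rational(4, 3)), 2) = Pow(Rational(2224, 3), 2) = Rational(4946176, 9)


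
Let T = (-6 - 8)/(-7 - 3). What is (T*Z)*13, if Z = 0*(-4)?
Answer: 0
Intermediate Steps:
T = 7/5 (T = -14/(-10) = -14*(-1/10) = 7/5 ≈ 1.4000)
Z = 0
(T*Z)*13 = ((7/5)*0)*13 = 0*13 = 0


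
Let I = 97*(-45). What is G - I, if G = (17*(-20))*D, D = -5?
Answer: 6065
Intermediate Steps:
I = -4365
G = 1700 (G = (17*(-20))*(-5) = -340*(-5) = 1700)
G - I = 1700 - 1*(-4365) = 1700 + 4365 = 6065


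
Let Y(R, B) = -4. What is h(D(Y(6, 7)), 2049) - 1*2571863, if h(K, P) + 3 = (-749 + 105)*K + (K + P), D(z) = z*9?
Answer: -2546669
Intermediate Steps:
D(z) = 9*z
h(K, P) = -3 + P - 643*K (h(K, P) = -3 + ((-749 + 105)*K + (K + P)) = -3 + (-644*K + (K + P)) = -3 + (P - 643*K) = -3 + P - 643*K)
h(D(Y(6, 7)), 2049) - 1*2571863 = (-3 + 2049 - 5787*(-4)) - 1*2571863 = (-3 + 2049 - 643*(-36)) - 2571863 = (-3 + 2049 + 23148) - 2571863 = 25194 - 2571863 = -2546669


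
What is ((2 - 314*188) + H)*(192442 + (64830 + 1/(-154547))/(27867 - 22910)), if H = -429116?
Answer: -71971177590643536142/766089479 ≈ -9.3946e+10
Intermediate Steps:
((2 - 314*188) + H)*(192442 + (64830 + 1/(-154547))/(27867 - 22910)) = ((2 - 314*188) - 429116)*(192442 + (64830 + 1/(-154547))/(27867 - 22910)) = ((2 - 59032) - 429116)*(192442 + (64830 - 1/154547)/4957) = (-59030 - 429116)*(192442 + (10019282009/154547)*(1/4957)) = -488146*(192442 + 10019282009/766089479) = -488146*147437810799727/766089479 = -71971177590643536142/766089479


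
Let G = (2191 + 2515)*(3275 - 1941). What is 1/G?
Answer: 1/6277804 ≈ 1.5929e-7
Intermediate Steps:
G = 6277804 (G = 4706*1334 = 6277804)
1/G = 1/6277804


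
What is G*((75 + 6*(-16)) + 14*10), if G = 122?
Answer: 14518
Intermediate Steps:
G*((75 + 6*(-16)) + 14*10) = 122*((75 + 6*(-16)) + 14*10) = 122*((75 - 96) + 140) = 122*(-21 + 140) = 122*119 = 14518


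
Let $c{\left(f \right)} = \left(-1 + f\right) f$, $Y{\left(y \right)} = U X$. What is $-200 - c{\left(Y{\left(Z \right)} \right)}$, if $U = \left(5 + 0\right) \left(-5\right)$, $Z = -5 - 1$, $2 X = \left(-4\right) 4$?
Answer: $-40000$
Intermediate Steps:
$X = -8$ ($X = \frac{\left(-4\right) 4}{2} = \frac{1}{2} \left(-16\right) = -8$)
$Z = -6$
$U = -25$ ($U = 5 \left(-5\right) = -25$)
$Y{\left(y \right)} = 200$ ($Y{\left(y \right)} = \left(-25\right) \left(-8\right) = 200$)
$c{\left(f \right)} = f \left(-1 + f\right)$
$-200 - c{\left(Y{\left(Z \right)} \right)} = -200 - 200 \left(-1 + 200\right) = -200 - 200 \cdot 199 = -200 - 39800 = -40000$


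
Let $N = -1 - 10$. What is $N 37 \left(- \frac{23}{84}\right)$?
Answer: $\frac{9361}{84} \approx 111.44$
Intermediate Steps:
$N = -11$ ($N = -1 - 10 = -11$)
$N 37 \left(- \frac{23}{84}\right) = \left(-11\right) 37 \left(- \frac{23}{84}\right) = - 407 \left(\left(-23\right) \frac{1}{84}\right) = \left(-407\right) \left(- \frac{23}{84}\right) = \frac{9361}{84}$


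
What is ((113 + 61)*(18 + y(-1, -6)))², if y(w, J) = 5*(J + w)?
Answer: 8749764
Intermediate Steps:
y(w, J) = 5*J + 5*w
((113 + 61)*(18 + y(-1, -6)))² = ((113 + 61)*(18 + (5*(-6) + 5*(-1))))² = (174*(18 + (-30 - 5)))² = (174*(18 - 35))² = (174*(-17))² = (-2958)² = 8749764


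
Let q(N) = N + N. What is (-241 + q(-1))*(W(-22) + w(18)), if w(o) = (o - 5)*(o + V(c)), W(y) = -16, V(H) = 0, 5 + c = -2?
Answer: -52974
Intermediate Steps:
c = -7 (c = -5 - 2 = -7)
q(N) = 2*N
w(o) = o*(-5 + o) (w(o) = (o - 5)*(o + 0) = (-5 + o)*o = o*(-5 + o))
(-241 + q(-1))*(W(-22) + w(18)) = (-241 + 2*(-1))*(-16 + 18*(-5 + 18)) = (-241 - 2)*(-16 + 18*13) = -243*(-16 + 234) = -243*218 = -52974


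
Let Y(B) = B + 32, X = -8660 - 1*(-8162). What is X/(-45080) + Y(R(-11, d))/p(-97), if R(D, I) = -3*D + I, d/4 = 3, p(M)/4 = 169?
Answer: 118994/952315 ≈ 0.12495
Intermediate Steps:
p(M) = 676 (p(M) = 4*169 = 676)
d = 12 (d = 4*3 = 12)
R(D, I) = I - 3*D
X = -498 (X = -8660 + 8162 = -498)
Y(B) = 32 + B
X/(-45080) + Y(R(-11, d))/p(-97) = -498/(-45080) + (32 + (12 - 3*(-11)))/676 = -498*(-1/45080) + (32 + (12 + 33))*(1/676) = 249/22540 + (32 + 45)*(1/676) = 249/22540 + 77*(1/676) = 249/22540 + 77/676 = 118994/952315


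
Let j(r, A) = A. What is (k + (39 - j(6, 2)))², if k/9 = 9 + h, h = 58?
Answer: 409600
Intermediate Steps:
k = 603 (k = 9*(9 + 58) = 9*67 = 603)
(k + (39 - j(6, 2)))² = (603 + (39 - 1*2))² = (603 + (39 - 2))² = (603 + 37)² = 640² = 409600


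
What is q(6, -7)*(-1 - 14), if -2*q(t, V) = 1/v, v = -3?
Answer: -5/2 ≈ -2.5000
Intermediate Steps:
q(t, V) = ⅙ (q(t, V) = -½/(-3) = -½*(-⅓) = ⅙)
q(6, -7)*(-1 - 14) = (-1 - 14)/6 = (⅙)*(-15) = -5/2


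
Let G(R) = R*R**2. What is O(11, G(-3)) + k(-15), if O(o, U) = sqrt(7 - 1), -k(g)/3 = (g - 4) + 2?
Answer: 51 + sqrt(6) ≈ 53.449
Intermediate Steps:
G(R) = R**3
k(g) = 6 - 3*g (k(g) = -3*((g - 4) + 2) = -3*((-4 + g) + 2) = -3*(-2 + g) = 6 - 3*g)
O(o, U) = sqrt(6)
O(11, G(-3)) + k(-15) = sqrt(6) + (6 - 3*(-15)) = sqrt(6) + (6 + 45) = sqrt(6) + 51 = 51 + sqrt(6)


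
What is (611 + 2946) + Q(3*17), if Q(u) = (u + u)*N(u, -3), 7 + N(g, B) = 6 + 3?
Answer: 3761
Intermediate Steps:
N(g, B) = 2 (N(g, B) = -7 + (6 + 3) = -7 + 9 = 2)
Q(u) = 4*u (Q(u) = (u + u)*2 = (2*u)*2 = 4*u)
(611 + 2946) + Q(3*17) = (611 + 2946) + 4*(3*17) = 3557 + 4*51 = 3557 + 204 = 3761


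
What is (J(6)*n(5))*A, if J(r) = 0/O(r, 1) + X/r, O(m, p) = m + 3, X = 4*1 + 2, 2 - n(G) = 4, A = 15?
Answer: -30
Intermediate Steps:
n(G) = -2 (n(G) = 2 - 1*4 = 2 - 4 = -2)
X = 6 (X = 4 + 2 = 6)
O(m, p) = 3 + m
J(r) = 6/r (J(r) = 0/(3 + r) + 6/r = 0 + 6/r = 6/r)
(J(6)*n(5))*A = ((6/6)*(-2))*15 = ((6*(1/6))*(-2))*15 = (1*(-2))*15 = -2*15 = -30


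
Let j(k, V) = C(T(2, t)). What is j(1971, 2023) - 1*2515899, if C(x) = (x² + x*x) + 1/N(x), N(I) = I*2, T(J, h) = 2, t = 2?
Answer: -10063563/4 ≈ -2.5159e+6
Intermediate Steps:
N(I) = 2*I
C(x) = 1/(2*x) + 2*x² (C(x) = (x² + x*x) + 1/(2*x) = (x² + x²) + 1/(2*x) = 2*x² + 1/(2*x) = 1/(2*x) + 2*x²)
j(k, V) = 33/4 (j(k, V) = (½)*(1 + 4*2³)/2 = (½)*(½)*(1 + 4*8) = (½)*(½)*(1 + 32) = (½)*(½)*33 = 33/4)
j(1971, 2023) - 1*2515899 = 33/4 - 1*2515899 = 33/4 - 2515899 = -10063563/4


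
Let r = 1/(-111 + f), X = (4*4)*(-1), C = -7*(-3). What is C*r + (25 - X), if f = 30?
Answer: 1100/27 ≈ 40.741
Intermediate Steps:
C = 21
X = -16 (X = 16*(-1) = -16)
r = -1/81 (r = 1/(-111 + 30) = 1/(-81) = -1/81 ≈ -0.012346)
C*r + (25 - X) = 21*(-1/81) + (25 - 1*(-16)) = -7/27 + (25 + 16) = -7/27 + 41 = 1100/27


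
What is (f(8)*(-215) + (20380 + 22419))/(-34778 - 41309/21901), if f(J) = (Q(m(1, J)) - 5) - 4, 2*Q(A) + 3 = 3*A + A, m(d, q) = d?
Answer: -1954729953/1523428574 ≈ -1.2831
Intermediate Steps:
Q(A) = -3/2 + 2*A (Q(A) = -3/2 + (3*A + A)/2 = -3/2 + (4*A)/2 = -3/2 + 2*A)
f(J) = -17/2 (f(J) = ((-3/2 + 2*1) - 5) - 4 = ((-3/2 + 2) - 5) - 4 = (½ - 5) - 4 = -9/2 - 4 = -17/2)
(f(8)*(-215) + (20380 + 22419))/(-34778 - 41309/21901) = (-17/2*(-215) + (20380 + 22419))/(-34778 - 41309/21901) = (3655/2 + 42799)/(-34778 - 41309*1/21901) = 89253/(2*(-34778 - 41309/21901)) = 89253/(2*(-761714287/21901)) = (89253/2)*(-21901/761714287) = -1954729953/1523428574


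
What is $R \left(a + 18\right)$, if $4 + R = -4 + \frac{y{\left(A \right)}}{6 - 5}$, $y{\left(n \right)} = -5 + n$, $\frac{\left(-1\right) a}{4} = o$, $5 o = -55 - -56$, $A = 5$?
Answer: $- \frac{688}{5} \approx -137.6$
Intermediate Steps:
$o = \frac{1}{5}$ ($o = \frac{-55 - -56}{5} = \frac{-55 + 56}{5} = \frac{1}{5} \cdot 1 = \frac{1}{5} \approx 0.2$)
$a = - \frac{4}{5}$ ($a = \left(-4\right) \frac{1}{5} = - \frac{4}{5} \approx -0.8$)
$R = -8$ ($R = -4 - \left(4 - \frac{-5 + 5}{6 - 5}\right) = -4 - \left(4 + \frac{0}{1}\right) = -4 + \left(-4 + 0 \cdot 1\right) = -4 + \left(-4 + 0\right) = -4 - 4 = -8$)
$R \left(a + 18\right) = - 8 \left(- \frac{4}{5} + 18\right) = \left(-8\right) \frac{86}{5} = - \frac{688}{5}$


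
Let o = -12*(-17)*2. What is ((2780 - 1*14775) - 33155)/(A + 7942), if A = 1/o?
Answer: -18421200/3240337 ≈ -5.6850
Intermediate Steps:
o = 408 (o = -6*(-34)*2 = 204*2 = 408)
A = 1/408 ≈ 0.0024510
((2780 - 1*14775) - 33155)/(A + 7942) = ((2780 - 1*14775) - 33155)/(1/408 + 7942) = ((2780 - 14775) - 33155)/(3240337/408) = (-11995 - 33155)*(408/3240337) = -45150*408/3240337 = -18421200/3240337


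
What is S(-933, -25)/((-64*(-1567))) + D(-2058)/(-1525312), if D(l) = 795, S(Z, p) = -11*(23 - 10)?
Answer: -1163471/597540976 ≈ -0.0019471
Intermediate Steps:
S(Z, p) = -143 (S(Z, p) = -11*13 = -143)
S(-933, -25)/((-64*(-1567))) + D(-2058)/(-1525312) = -143/((-64*(-1567))) + 795/(-1525312) = -143/100288 + 795*(-1/1525312) = -143*1/100288 - 795/1525312 = -143/100288 - 795/1525312 = -1163471/597540976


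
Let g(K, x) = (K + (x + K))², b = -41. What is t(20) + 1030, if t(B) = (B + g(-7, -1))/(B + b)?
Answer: 3055/3 ≈ 1018.3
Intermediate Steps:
g(K, x) = (x + 2*K)² (g(K, x) = (K + (K + x))² = (x + 2*K)²)
t(B) = (225 + B)/(-41 + B) (t(B) = (B + (-1 + 2*(-7))²)/(B - 41) = (B + (-1 - 14)²)/(-41 + B) = (B + (-15)²)/(-41 + B) = (B + 225)/(-41 + B) = (225 + B)/(-41 + B))
t(20) + 1030 = (225 + 20)/(-41 + 20) + 1030 = 245/(-21) + 1030 = -1/21*245 + 1030 = -35/3 + 1030 = 3055/3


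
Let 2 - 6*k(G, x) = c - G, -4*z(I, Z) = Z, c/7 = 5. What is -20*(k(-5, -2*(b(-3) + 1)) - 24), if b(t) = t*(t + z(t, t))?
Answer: 1820/3 ≈ 606.67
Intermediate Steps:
c = 35 (c = 7*5 = 35)
z(I, Z) = -Z/4
b(t) = 3*t**2/4 (b(t) = t*(t - t/4) = t*(3*t/4) = 3*t**2/4)
k(G, x) = -11/2 + G/6 (k(G, x) = 1/3 - (35 - G)/6 = 1/3 + (-35/6 + G/6) = -11/2 + G/6)
-20*(k(-5, -2*(b(-3) + 1)) - 24) = -20*((-11/2 + (1/6)*(-5)) - 24) = -20*((-11/2 - 5/6) - 24) = -20*(-19/3 - 24) = -20*(-91/3) = 1820/3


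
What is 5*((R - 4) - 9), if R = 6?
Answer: -35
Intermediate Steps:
5*((R - 4) - 9) = 5*((6 - 4) - 9) = 5*(2 - 9) = 5*(-7) = -35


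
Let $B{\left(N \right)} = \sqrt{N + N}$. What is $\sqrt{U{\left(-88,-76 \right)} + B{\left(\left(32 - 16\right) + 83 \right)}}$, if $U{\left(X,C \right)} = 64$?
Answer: $\sqrt{64 + 3 \sqrt{22}} \approx 8.8358$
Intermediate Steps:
$B{\left(N \right)} = \sqrt{2} \sqrt{N}$ ($B{\left(N \right)} = \sqrt{2 N} = \sqrt{2} \sqrt{N}$)
$\sqrt{U{\left(-88,-76 \right)} + B{\left(\left(32 - 16\right) + 83 \right)}} = \sqrt{64 + \sqrt{2} \sqrt{\left(32 - 16\right) + 83}} = \sqrt{64 + \sqrt{2} \sqrt{16 + 83}} = \sqrt{64 + \sqrt{2} \sqrt{99}} = \sqrt{64 + \sqrt{2} \cdot 3 \sqrt{11}} = \sqrt{64 + 3 \sqrt{22}}$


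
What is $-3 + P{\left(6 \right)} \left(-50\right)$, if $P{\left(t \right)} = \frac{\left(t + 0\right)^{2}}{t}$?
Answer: $-303$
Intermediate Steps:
$P{\left(t \right)} = t$ ($P{\left(t \right)} = \frac{t^{2}}{t} = t$)
$-3 + P{\left(6 \right)} \left(-50\right) = -3 + 6 \left(-50\right) = -3 - 300 = -303$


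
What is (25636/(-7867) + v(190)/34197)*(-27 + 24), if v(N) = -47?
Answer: 877044041/89675933 ≈ 9.7802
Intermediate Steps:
(25636/(-7867) + v(190)/34197)*(-27 + 24) = (25636/(-7867) - 47/34197)*(-27 + 24) = (25636*(-1/7867) - 47*1/34197)*(-3) = (-25636/7867 - 47/34197)*(-3) = -877044041/269027799*(-3) = 877044041/89675933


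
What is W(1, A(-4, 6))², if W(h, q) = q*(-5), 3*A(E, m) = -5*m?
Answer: 2500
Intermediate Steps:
A(E, m) = -5*m/3 (A(E, m) = (-5*m)/3 = -5*m/3)
W(h, q) = -5*q
W(1, A(-4, 6))² = (-(-25)*6/3)² = (-5*(-10))² = 50² = 2500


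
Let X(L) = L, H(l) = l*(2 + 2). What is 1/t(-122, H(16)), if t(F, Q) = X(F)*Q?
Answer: -1/7808 ≈ -0.00012807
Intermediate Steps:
H(l) = 4*l (H(l) = l*4 = 4*l)
t(F, Q) = F*Q
1/t(-122, H(16)) = 1/(-488*16) = 1/(-122*64) = 1/(-7808) = -1/7808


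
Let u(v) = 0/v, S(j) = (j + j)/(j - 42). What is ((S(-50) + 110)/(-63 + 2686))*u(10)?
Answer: 0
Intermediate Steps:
S(j) = 2*j/(-42 + j) (S(j) = (2*j)/(-42 + j) = 2*j/(-42 + j))
u(v) = 0
((S(-50) + 110)/(-63 + 2686))*u(10) = ((2*(-50)/(-42 - 50) + 110)/(-63 + 2686))*0 = ((2*(-50)/(-92) + 110)/2623)*0 = ((2*(-50)*(-1/92) + 110)*(1/2623))*0 = ((25/23 + 110)*(1/2623))*0 = ((2555/23)*(1/2623))*0 = (2555/60329)*0 = 0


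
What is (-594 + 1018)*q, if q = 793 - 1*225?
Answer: 240832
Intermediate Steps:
q = 568 (q = 793 - 225 = 568)
(-594 + 1018)*q = (-594 + 1018)*568 = 424*568 = 240832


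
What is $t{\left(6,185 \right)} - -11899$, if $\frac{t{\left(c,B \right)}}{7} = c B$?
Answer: $19669$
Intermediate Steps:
$t{\left(c,B \right)} = 7 B c$ ($t{\left(c,B \right)} = 7 c B = 7 B c$)
$t{\left(6,185 \right)} - -11899 = 7 \cdot 185 \cdot 6 - -11899 = 7770 + 11899 = 19669$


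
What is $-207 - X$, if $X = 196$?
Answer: $-403$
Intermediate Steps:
$-207 - X = -207 - 196 = -403$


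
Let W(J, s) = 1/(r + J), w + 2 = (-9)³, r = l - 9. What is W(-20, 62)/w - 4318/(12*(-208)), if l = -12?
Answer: 64708637/37403808 ≈ 1.7300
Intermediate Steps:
r = -21 (r = -12 - 9 = -21)
w = -731 (w = -2 + (-9)³ = -2 - 729 = -731)
W(J, s) = 1/(-21 + J)
W(-20, 62)/w - 4318/(12*(-208)) = 1/(-21 - 20*(-731)) - 4318/(12*(-208)) = -1/731/(-41) - 4318/(-2496) = -1/41*(-1/731) - 4318*(-1/2496) = 1/29971 + 2159/1248 = 64708637/37403808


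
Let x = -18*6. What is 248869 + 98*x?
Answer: 238285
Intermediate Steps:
x = -108
248869 + 98*x = 248869 + 98*(-108) = 248869 - 10584 = 238285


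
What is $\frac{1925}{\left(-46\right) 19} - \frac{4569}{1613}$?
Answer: $- \frac{7098331}{1409762} \approx -5.0351$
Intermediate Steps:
$\frac{1925}{\left(-46\right) 19} - \frac{4569}{1613} = \frac{1925}{-874} - \frac{4569}{1613} = 1925 \left(- \frac{1}{874}\right) - \frac{4569}{1613} = - \frac{1925}{874} - \frac{4569}{1613} = - \frac{7098331}{1409762}$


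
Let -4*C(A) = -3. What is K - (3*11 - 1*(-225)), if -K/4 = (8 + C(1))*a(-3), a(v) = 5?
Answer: -433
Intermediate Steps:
C(A) = ¾ (C(A) = -¼*(-3) = ¾)
K = -175 (K = -4*(8 + ¾)*5 = -35*5 = -4*175/4 = -175)
K - (3*11 - 1*(-225)) = -175 - (3*11 - 1*(-225)) = -175 - (33 + 225) = -175 - 1*258 = -175 - 258 = -433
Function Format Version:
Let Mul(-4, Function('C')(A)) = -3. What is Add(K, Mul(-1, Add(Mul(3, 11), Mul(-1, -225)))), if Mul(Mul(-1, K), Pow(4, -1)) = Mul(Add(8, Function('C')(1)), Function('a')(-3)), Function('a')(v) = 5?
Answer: -433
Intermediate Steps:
Function('C')(A) = Rational(3, 4) (Function('C')(A) = Mul(Rational(-1, 4), -3) = Rational(3, 4))
K = -175 (K = Mul(-4, Mul(Add(8, Rational(3, 4)), 5)) = Mul(-4, Mul(Rational(35, 4), 5)) = Mul(-4, Rational(175, 4)) = -175)
Add(K, Mul(-1, Add(Mul(3, 11), Mul(-1, -225)))) = Add(-175, Mul(-1, Add(Mul(3, 11), Mul(-1, -225)))) = Add(-175, Mul(-1, Add(33, 225))) = Add(-175, Mul(-1, 258)) = Add(-175, -258) = -433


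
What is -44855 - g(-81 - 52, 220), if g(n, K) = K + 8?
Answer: -45083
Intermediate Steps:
g(n, K) = 8 + K
-44855 - g(-81 - 52, 220) = -44855 - (8 + 220) = -44855 - 1*228 = -44855 - 228 = -45083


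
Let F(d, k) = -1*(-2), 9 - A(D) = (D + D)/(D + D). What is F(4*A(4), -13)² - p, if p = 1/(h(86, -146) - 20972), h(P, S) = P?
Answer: 83545/20886 ≈ 4.0000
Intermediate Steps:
A(D) = 8 (A(D) = 9 - (D + D)/(D + D) = 9 - 2*D/(2*D) = 9 - 2*D*1/(2*D) = 9 - 1*1 = 9 - 1 = 8)
p = -1/20886 (p = 1/(86 - 20972) = 1/(-20886) = -1/20886 ≈ -4.7879e-5)
F(d, k) = 2
F(4*A(4), -13)² - p = 2² - 1*(-1/20886) = 4 + 1/20886 = 83545/20886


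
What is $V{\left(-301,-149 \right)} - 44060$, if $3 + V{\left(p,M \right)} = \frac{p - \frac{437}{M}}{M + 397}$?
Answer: $- \frac{407065097}{9238} \approx -44064.0$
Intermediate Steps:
$V{\left(p,M \right)} = -3 + \frac{p - \frac{437}{M}}{397 + M}$ ($V{\left(p,M \right)} = -3 + \frac{p - \frac{437}{M}}{M + 397} = -3 + \frac{p - \frac{437}{M}}{397 + M}$)
$V{\left(-301,-149 \right)} - 44060 = \frac{-437 - -177459 - 3 \left(-149\right)^{2} - -44849}{\left(-149\right) \left(397 - 149\right)} - 44060 = - \frac{-437 + 177459 - 66603 + 44849}{149 \cdot 248} - 44060 = \left(- \frac{1}{149}\right) \frac{1}{248} \left(-437 + 177459 - 66603 + 44849\right) - 44060 = \left(- \frac{1}{149}\right) \frac{1}{248} \cdot 155268 - 44060 = - \frac{38817}{9238} - 44060 = - \frac{407065097}{9238}$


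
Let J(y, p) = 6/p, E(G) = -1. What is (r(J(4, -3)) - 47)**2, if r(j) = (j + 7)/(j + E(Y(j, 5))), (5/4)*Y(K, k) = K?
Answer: 21316/9 ≈ 2368.4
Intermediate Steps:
Y(K, k) = 4*K/5
r(j) = (7 + j)/(-1 + j) (r(j) = (j + 7)/(j - 1) = (7 + j)/(-1 + j))
(r(J(4, -3)) - 47)**2 = ((7 + 6/(-3))/(-1 + 6/(-3)) - 47)**2 = ((7 + 6*(-1/3))/(-1 + 6*(-1/3)) - 47)**2 = ((7 - 2)/(-1 - 2) - 47)**2 = (5/(-3) - 47)**2 = (-1/3*5 - 47)**2 = (-5/3 - 47)**2 = (-146/3)**2 = 21316/9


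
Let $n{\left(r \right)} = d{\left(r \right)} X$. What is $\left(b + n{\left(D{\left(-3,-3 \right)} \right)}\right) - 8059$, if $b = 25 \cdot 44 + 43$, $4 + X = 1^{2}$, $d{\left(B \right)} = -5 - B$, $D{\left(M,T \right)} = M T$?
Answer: $-6874$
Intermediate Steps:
$X = -3$ ($X = -4 + 1^{2} = -4 + 1 = -3$)
$b = 1143$ ($b = 1100 + 43 = 1143$)
$n{\left(r \right)} = 15 + 3 r$ ($n{\left(r \right)} = \left(-5 - r\right) \left(-3\right) = 15 + 3 r$)
$\left(b + n{\left(D{\left(-3,-3 \right)} \right)}\right) - 8059 = \left(1143 + \left(15 + 3 \left(\left(-3\right) \left(-3\right)\right)\right)\right) - 8059 = \left(1143 + \left(15 + 3 \cdot 9\right)\right) - 8059 = \left(1143 + \left(15 + 27\right)\right) - 8059 = \left(1143 + 42\right) - 8059 = 1185 - 8059 = -6874$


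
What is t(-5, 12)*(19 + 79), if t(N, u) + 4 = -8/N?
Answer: -1176/5 ≈ -235.20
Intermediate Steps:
t(N, u) = -4 - 8/N
t(-5, 12)*(19 + 79) = (-4 - 8/(-5))*(19 + 79) = (-4 - 8*(-⅕))*98 = (-4 + 8/5)*98 = -12/5*98 = -1176/5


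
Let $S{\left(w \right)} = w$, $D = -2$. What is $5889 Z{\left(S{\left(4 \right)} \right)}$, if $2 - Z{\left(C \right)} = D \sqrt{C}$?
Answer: $35334$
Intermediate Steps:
$Z{\left(C \right)} = 2 + 2 \sqrt{C}$ ($Z{\left(C \right)} = 2 - - 2 \sqrt{C} = 2 + 2 \sqrt{C}$)
$5889 Z{\left(S{\left(4 \right)} \right)} = 5889 \left(2 + 2 \sqrt{4}\right) = 5889 \left(2 + 2 \cdot 2\right) = 5889 \left(2 + 4\right) = 5889 \cdot 6 = 35334$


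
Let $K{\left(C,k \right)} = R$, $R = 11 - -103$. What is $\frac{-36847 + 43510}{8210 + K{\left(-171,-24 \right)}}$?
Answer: $\frac{6663}{8324} \approx 0.80046$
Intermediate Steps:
$R = 114$ ($R = 11 + 103 = 114$)
$K{\left(C,k \right)} = 114$
$\frac{-36847 + 43510}{8210 + K{\left(-171,-24 \right)}} = \frac{-36847 + 43510}{8210 + 114} = \frac{6663}{8324}$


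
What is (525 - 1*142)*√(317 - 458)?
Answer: 383*I*√141 ≈ 4547.9*I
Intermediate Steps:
(525 - 1*142)*√(317 - 458) = (525 - 142)*√(-141) = 383*(I*√141) = 383*I*√141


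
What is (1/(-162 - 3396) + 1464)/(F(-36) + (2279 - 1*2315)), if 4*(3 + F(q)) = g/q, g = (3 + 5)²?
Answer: -15626733/421030 ≈ -37.115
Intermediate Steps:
g = 64 (g = 8² = 64)
F(q) = -3 + 16/q (F(q) = -3 + (64/q)/4 = -3 + 16/q)
(1/(-162 - 3396) + 1464)/(F(-36) + (2279 - 1*2315)) = (1/(-162 - 3396) + 1464)/((-3 + 16/(-36)) + (2279 - 1*2315)) = (1/(-3558) + 1464)/((-3 + 16*(-1/36)) + (2279 - 2315)) = (-1/3558 + 1464)/((-3 - 4/9) - 36) = 5208911/(3558*(-31/9 - 36)) = 5208911/(3558*(-355/9)) = (5208911/3558)*(-9/355) = -15626733/421030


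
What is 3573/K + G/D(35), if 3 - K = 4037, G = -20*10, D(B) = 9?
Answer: -838957/36306 ≈ -23.108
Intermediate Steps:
G = -200
K = -4034 (K = 3 - 1*4037 = 3 - 4037 = -4034)
3573/K + G/D(35) = 3573/(-4034) - 200/9 = 3573*(-1/4034) - 200*⅑ = -3573/4034 - 200/9 = -838957/36306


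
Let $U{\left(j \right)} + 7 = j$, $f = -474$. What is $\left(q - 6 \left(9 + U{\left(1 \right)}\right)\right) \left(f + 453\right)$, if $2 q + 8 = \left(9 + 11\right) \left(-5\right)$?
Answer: $1512$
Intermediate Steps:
$U{\left(j \right)} = -7 + j$
$q = -54$ ($q = -4 + \frac{\left(9 + 11\right) \left(-5\right)}{2} = -4 + \frac{20 \left(-5\right)}{2} = -4 + \frac{1}{2} \left(-100\right) = -4 - 50 = -54$)
$\left(q - 6 \left(9 + U{\left(1 \right)}\right)\right) \left(f + 453\right) = \left(-54 - 6 \left(9 + \left(-7 + 1\right)\right)\right) \left(-474 + 453\right) = \left(-54 - 6 \left(9 - 6\right)\right) \left(-21\right) = \left(-54 - 18\right) \left(-21\right) = \left(-72\right) \left(-21\right) = 1512$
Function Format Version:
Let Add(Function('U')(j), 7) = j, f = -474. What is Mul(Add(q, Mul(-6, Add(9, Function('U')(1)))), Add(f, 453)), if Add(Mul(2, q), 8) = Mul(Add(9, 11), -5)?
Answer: 1512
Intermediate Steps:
Function('U')(j) = Add(-7, j)
q = -54 (q = Add(-4, Mul(Rational(1, 2), Mul(Add(9, 11), -5))) = Add(-4, Mul(Rational(1, 2), Mul(20, -5))) = Add(-4, Mul(Rational(1, 2), -100)) = Add(-4, -50) = -54)
Mul(Add(q, Mul(-6, Add(9, Function('U')(1)))), Add(f, 453)) = Mul(Add(-54, Mul(-6, Add(9, Add(-7, 1)))), Add(-474, 453)) = Mul(Add(-54, Mul(-6, Add(9, -6))), -21) = Mul(Add(-54, Mul(-6, 3)), -21) = Mul(Add(-54, -18), -21) = Mul(-72, -21) = 1512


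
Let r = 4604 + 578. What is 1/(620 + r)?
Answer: 1/5802 ≈ 0.00017235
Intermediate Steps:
r = 5182
1/(620 + r) = 1/(620 + 5182) = 1/5802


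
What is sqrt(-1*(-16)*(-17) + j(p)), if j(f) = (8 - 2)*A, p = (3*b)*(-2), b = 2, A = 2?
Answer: 2*I*sqrt(65) ≈ 16.125*I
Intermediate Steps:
p = -12 (p = (3*2)*(-2) = 6*(-2) = -12)
j(f) = 12 (j(f) = (8 - 2)*2 = 6*2 = 12)
sqrt(-1*(-16)*(-17) + j(p)) = sqrt(-1*(-16)*(-17) + 12) = sqrt(16*(-17) + 12) = sqrt(-272 + 12) = sqrt(-260) = 2*I*sqrt(65)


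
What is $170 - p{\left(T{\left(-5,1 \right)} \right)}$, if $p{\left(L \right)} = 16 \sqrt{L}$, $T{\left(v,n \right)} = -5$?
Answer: $170 - 16 i \sqrt{5} \approx 170.0 - 35.777 i$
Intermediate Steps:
$170 - p{\left(T{\left(-5,1 \right)} \right)} = 170 - 16 \sqrt{-5} = 170 - 16 i \sqrt{5}$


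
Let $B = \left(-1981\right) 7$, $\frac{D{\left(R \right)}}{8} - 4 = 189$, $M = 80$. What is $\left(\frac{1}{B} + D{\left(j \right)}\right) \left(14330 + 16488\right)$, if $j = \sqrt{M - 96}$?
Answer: $\frac{659833319246}{13867} \approx 4.7583 \cdot 10^{7}$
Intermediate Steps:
$j = 4 i$ ($j = \sqrt{80 - 96} = \sqrt{-16} = 4 i \approx 4.0 i$)
$D{\left(R \right)} = 1544$ ($D{\left(R \right)} = 32 + 8 \cdot 189 = 32 + 1512 = 1544$)
$B = -13867$
$\left(\frac{1}{B} + D{\left(j \right)}\right) \left(14330 + 16488\right) = \left(\frac{1}{-13867} + 1544\right) \left(14330 + 16488\right) = \left(- \frac{1}{13867} + 1544\right) 30818 = \frac{21410647}{13867} \cdot 30818 = \frac{659833319246}{13867}$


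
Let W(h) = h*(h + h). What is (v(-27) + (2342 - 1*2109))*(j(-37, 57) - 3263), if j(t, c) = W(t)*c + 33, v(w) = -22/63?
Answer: 2240117252/63 ≈ 3.5557e+7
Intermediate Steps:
v(w) = -22/63 (v(w) = -22*1/63 = -22/63)
W(h) = 2*h**2 (W(h) = h*(2*h) = 2*h**2)
j(t, c) = 33 + 2*c*t**2 (j(t, c) = (2*t**2)*c + 33 = 2*c*t**2 + 33 = 33 + 2*c*t**2)
(v(-27) + (2342 - 1*2109))*(j(-37, 57) - 3263) = (-22/63 + (2342 - 1*2109))*((33 + 2*57*(-37)**2) - 3263) = (-22/63 + (2342 - 2109))*((33 + 2*57*1369) - 3263) = (-22/63 + 233)*((33 + 156066) - 3263) = 14657*(156099 - 3263)/63 = (14657/63)*152836 = 2240117252/63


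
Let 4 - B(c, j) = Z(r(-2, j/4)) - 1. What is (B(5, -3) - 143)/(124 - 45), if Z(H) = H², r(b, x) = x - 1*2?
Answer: -2329/1264 ≈ -1.8426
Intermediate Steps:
r(b, x) = -2 + x (r(b, x) = x - 2 = -2 + x)
B(c, j) = 5 - (-2 + j/4)² (B(c, j) = 4 - ((-2 + j/4)² - 1) = 4 - (-1 + (-2 + j/4)²) = 4 + (1 - (-2 + j/4)²) = 5 - (-2 + j/4)²)
(B(5, -3) - 143)/(124 - 45) = ((5 - (-8 - 3)²/16) - 143)/(124 - 45) = ((5 - 1/16*(-11)²) - 143)/79 = ((5 - 1/16*121) - 143)*(1/79) = ((5 - 121/16) - 143)*(1/79) = (-41/16 - 143)*(1/79) = -2329/16*1/79 = -2329/1264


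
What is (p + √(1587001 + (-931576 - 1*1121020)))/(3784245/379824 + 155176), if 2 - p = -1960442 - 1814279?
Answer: 477910129584/19647784423 + 1645904*I*√2755/19647784423 ≈ 24.324 + 0.004397*I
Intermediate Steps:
p = 3774723 (p = 2 - (-1960442 - 1814279) = 2 - 1*(-3774721) = 2 + 3774721 = 3774723)
(p + √(1587001 + (-931576 - 1*1121020)))/(3784245/379824 + 155176) = (3774723 + √(1587001 + (-931576 - 1*1121020)))/(3784245/379824 + 155176) = (3774723 + √(1587001 + (-931576 - 1121020)))/(3784245*(1/379824) + 155176) = (3774723 + √(1587001 - 2052596))/(1261415/126608 + 155176) = (3774723 + √(-465595))/(19647784423/126608) = (3774723 + 13*I*√2755)*(126608/19647784423) = 477910129584/19647784423 + 1645904*I*√2755/19647784423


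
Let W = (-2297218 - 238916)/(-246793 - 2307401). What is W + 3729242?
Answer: 1587535012847/425699 ≈ 3.7292e+6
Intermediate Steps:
W = 422689/425699 (W = -2536134/(-2554194) = -2536134*(-1/2554194) = 422689/425699 ≈ 0.99293)
W + 3729242 = 422689/425699 + 3729242 = 1587535012847/425699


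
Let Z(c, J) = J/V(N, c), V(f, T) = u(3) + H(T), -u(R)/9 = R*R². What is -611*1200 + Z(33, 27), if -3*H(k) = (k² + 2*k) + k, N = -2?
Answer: -52057203/71 ≈ -7.3320e+5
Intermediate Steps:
H(k) = -k - k²/3 (H(k) = -((k² + 2*k) + k)/3 = -(k² + 3*k)/3 = -k - k²/3)
u(R) = -9*R³ (u(R) = -9*R*R² = -9*R³)
V(f, T) = -243 - T*(3 + T)/3 (V(f, T) = -9*3³ - T*(3 + T)/3 = -9*27 - T*(3 + T)/3 = -243 - T*(3 + T)/3)
Z(c, J) = J/(-243 - c*(3 + c)/3)
-611*1200 + Z(33, 27) = -611*1200 - 3*27/(729 + 33*(3 + 33)) = -733200 - 3*27/(729 + 33*36) = -733200 - 3*27/(729 + 1188) = -733200 - 3*27/1917 = -733200 - 3*27*1/1917 = -733200 - 3/71 = -52057203/71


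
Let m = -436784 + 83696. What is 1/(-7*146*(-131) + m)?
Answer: -1/219206 ≈ -4.5619e-6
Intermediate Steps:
m = -353088
1/(-7*146*(-131) + m) = 1/(-7*146*(-131) - 353088) = 1/(-1022*(-131) - 353088) = 1/(133882 - 353088) = 1/(-219206) = -1/219206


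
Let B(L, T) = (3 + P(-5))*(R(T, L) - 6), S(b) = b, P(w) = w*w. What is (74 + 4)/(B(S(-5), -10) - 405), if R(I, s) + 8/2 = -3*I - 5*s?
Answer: 26/285 ≈ 0.091228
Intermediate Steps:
P(w) = w**2
R(I, s) = -4 - 5*s - 3*I (R(I, s) = -4 + (-3*I - 5*s) = -4 + (-5*s - 3*I) = -4 - 5*s - 3*I)
B(L, T) = -280 - 140*L - 84*T (B(L, T) = (3 + (-5)**2)*((-4 - 5*L - 3*T) - 6) = (3 + 25)*(-10 - 5*L - 3*T) = 28*(-10 - 5*L - 3*T) = -280 - 140*L - 84*T)
(74 + 4)/(B(S(-5), -10) - 405) = (74 + 4)/((-280 - 140*(-5) - 84*(-10)) - 405) = 78/((-280 + 700 + 840) - 405) = 78/(1260 - 405) = 78/855 = 78*(1/855) = 26/285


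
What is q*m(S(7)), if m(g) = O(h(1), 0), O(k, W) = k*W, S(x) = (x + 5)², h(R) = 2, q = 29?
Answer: 0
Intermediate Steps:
S(x) = (5 + x)²
O(k, W) = W*k
m(g) = 0 (m(g) = 0*2 = 0)
q*m(S(7)) = 29*0 = 0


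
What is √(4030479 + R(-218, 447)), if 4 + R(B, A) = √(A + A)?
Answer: √(4030475 + √894) ≈ 2007.6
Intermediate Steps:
R(B, A) = -4 + √2*√A (R(B, A) = -4 + √(A + A) = -4 + √(2*A) = -4 + √2*√A)
√(4030479 + R(-218, 447)) = √(4030479 + (-4 + √2*√447)) = √(4030479 + (-4 + √894)) = √(4030475 + √894)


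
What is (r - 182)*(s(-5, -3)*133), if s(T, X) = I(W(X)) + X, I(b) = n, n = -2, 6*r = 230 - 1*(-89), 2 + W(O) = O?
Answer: 514045/6 ≈ 85674.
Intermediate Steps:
W(O) = -2 + O
r = 319/6 (r = (230 - 1*(-89))/6 = (230 + 89)/6 = (⅙)*319 = 319/6 ≈ 53.167)
I(b) = -2
s(T, X) = -2 + X
(r - 182)*(s(-5, -3)*133) = (319/6 - 182)*((-2 - 3)*133) = -(-3865)*133/6 = -773/6*(-665) = 514045/6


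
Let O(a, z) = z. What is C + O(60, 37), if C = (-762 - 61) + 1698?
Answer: 912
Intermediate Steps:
C = 875 (C = -823 + 1698 = 875)
C + O(60, 37) = 875 + 37 = 912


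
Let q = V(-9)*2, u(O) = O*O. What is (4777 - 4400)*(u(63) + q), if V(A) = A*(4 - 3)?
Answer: 1489527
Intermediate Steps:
u(O) = O²
V(A) = A (V(A) = A*1 = A)
q = -18 (q = -9*2 = -18)
(4777 - 4400)*(u(63) + q) = (4777 - 4400)*(63² - 18) = 377*(3969 - 18) = 377*3951 = 1489527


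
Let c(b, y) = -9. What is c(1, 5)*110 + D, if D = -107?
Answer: -1097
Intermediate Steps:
c(1, 5)*110 + D = -9*110 - 107 = -990 - 107 = -1097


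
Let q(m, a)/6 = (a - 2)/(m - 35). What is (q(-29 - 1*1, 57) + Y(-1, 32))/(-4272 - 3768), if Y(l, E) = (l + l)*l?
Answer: 1/2613 ≈ 0.00038270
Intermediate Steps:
q(m, a) = 6*(-2 + a)/(-35 + m) (q(m, a) = 6*((a - 2)/(m - 35)) = 6*((-2 + a)/(-35 + m)) = 6*(-2 + a)/(-35 + m))
Y(l, E) = 2*l² (Y(l, E) = (2*l)*l = 2*l²)
(q(-29 - 1*1, 57) + Y(-1, 32))/(-4272 - 3768) = (6*(-2 + 57)/(-35 + (-29 - 1*1)) + 2*(-1)²)/(-4272 - 3768) = (6*55/(-35 + (-29 - 1)) + 2*1)/(-8040) = (6*55/(-35 - 30) + 2)*(-1/8040) = (6*55/(-65) + 2)*(-1/8040) = (6*(-1/65)*55 + 2)*(-1/8040) = (-66/13 + 2)*(-1/8040) = -40/13*(-1/8040) = 1/2613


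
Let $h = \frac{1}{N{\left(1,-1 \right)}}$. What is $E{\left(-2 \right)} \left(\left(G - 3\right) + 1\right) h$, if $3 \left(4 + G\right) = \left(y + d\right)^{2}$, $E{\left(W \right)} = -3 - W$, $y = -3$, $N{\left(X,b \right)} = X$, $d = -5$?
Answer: $- \frac{46}{3} \approx -15.333$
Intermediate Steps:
$G = \frac{52}{3}$ ($G = -4 + \frac{\left(-3 - 5\right)^{2}}{3} = -4 + \frac{\left(-8\right)^{2}}{3} = -4 + \frac{1}{3} \cdot 64 = -4 + \frac{64}{3} = \frac{52}{3} \approx 17.333$)
$h = 1$ ($h = 1^{-1} = 1$)
$E{\left(-2 \right)} \left(\left(G - 3\right) + 1\right) h = \left(-3 - -2\right) \left(\left(\frac{52}{3} - 3\right) + 1\right) 1 = \left(-3 + 2\right) \left(\frac{43}{3} + 1\right) 1 = \left(-1\right) \frac{46}{3} \cdot 1 = \left(- \frac{46}{3}\right) 1 = - \frac{46}{3}$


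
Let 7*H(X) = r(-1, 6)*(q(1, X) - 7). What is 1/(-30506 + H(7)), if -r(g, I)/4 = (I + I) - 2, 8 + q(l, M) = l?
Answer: -1/30426 ≈ -3.2867e-5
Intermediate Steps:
q(l, M) = -8 + l
r(g, I) = 8 - 8*I (r(g, I) = -4*((I + I) - 2) = -4*(2*I - 2) = -4*(-2 + 2*I) = 8 - 8*I)
H(X) = 80 (H(X) = ((8 - 8*6)*((-8 + 1) - 7))/7 = ((8 - 48)*(-7 - 7))/7 = (-40*(-14))/7 = (1/7)*560 = 80)
1/(-30506 + H(7)) = 1/(-30506 + 80) = 1/(-30426) = -1/30426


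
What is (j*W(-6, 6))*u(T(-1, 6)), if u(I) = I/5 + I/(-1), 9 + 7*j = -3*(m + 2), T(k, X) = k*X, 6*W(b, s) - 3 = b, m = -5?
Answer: 0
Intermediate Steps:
W(b, s) = ½ + b/6
T(k, X) = X*k
j = 0 (j = -9/7 + (-3*(-5 + 2))/7 = -9/7 + (-3*(-3))/7 = -9/7 + (⅐)*9 = -9/7 + 9/7 = 0)
u(I) = -4*I/5 (u(I) = I*(⅕) + I*(-1) = I/5 - I = -4*I/5)
(j*W(-6, 6))*u(T(-1, 6)) = (0*(½ + (⅙)*(-6)))*(-24*(-1)/5) = (0*(½ - 1))*(-⅘*(-6)) = (0*(-½))*(24/5) = 0*(24/5) = 0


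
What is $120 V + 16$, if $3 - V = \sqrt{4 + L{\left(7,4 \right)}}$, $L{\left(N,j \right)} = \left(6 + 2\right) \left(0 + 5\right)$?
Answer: $376 - 240 \sqrt{11} \approx -419.99$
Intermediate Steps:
$L{\left(N,j \right)} = 40$ ($L{\left(N,j \right)} = 8 \cdot 5 = 40$)
$V = 3 - 2 \sqrt{11}$ ($V = 3 - \sqrt{4 + 40} = 3 - \sqrt{44} = 3 - 2 \sqrt{11} \approx -3.6333$)
$120 V + 16 = 120 \left(3 - 2 \sqrt{11}\right) + 16 = \left(360 - 240 \sqrt{11}\right) + 16 = 376 - 240 \sqrt{11}$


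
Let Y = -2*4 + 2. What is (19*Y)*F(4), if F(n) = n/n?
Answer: -114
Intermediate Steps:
F(n) = 1
Y = -6 (Y = -8 + 2 = -6)
(19*Y)*F(4) = (19*(-6))*1 = -114*1 = -114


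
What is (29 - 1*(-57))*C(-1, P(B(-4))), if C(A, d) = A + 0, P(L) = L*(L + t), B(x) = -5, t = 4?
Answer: -86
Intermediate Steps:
P(L) = L*(4 + L) (P(L) = L*(L + 4) = L*(4 + L))
C(A, d) = A
(29 - 1*(-57))*C(-1, P(B(-4))) = (29 - 1*(-57))*(-1) = (29 + 57)*(-1) = 86*(-1) = -86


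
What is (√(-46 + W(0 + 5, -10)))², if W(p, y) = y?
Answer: -56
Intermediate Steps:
(√(-46 + W(0 + 5, -10)))² = (√(-46 - 10))² = (√(-56))² = (2*I*√14)² = -56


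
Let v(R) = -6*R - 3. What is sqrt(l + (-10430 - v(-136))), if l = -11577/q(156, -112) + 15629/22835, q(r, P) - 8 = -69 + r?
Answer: I*sqrt(2139179800782595)/433865 ≈ 106.6*I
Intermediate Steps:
q(r, P) = -61 + r (q(r, P) = 8 + (-69 + r) = -61 + r)
v(R) = -3 - 6*R
l = -52575208/433865 (l = -11577/(-61 + 156) + 15629/22835 = -11577/95 + 15629*(1/22835) = -11577*1/95 + 15629/22835 = -11577/95 + 15629/22835 = -52575208/433865 ≈ -121.18)
sqrt(l + (-10430 - v(-136))) = sqrt(-52575208/433865 + (-10430 - (-3 - 6*(-136)))) = sqrt(-52575208/433865 + (-10430 - (-3 + 816))) = sqrt(-52575208/433865 + (-10430 - 1*813)) = sqrt(-52575208/433865 + (-10430 - 813)) = sqrt(-52575208/433865 - 11243) = sqrt(-4930519403/433865) = I*sqrt(2139179800782595)/433865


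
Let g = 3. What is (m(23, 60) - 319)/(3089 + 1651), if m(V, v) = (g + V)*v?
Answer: 1241/4740 ≈ 0.26181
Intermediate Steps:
m(V, v) = v*(3 + V) (m(V, v) = (3 + V)*v = v*(3 + V))
(m(23, 60) - 319)/(3089 + 1651) = (60*(3 + 23) - 319)/(3089 + 1651) = (60*26 - 319)/4740 = (1560 - 319)*(1/4740) = 1241*(1/4740) = 1241/4740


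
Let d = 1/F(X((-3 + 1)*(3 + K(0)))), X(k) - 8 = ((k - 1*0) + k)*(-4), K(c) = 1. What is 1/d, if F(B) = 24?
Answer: 24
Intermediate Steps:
X(k) = 8 - 8*k (X(k) = 8 + ((k - 1*0) + k)*(-4) = 8 + ((k + 0) + k)*(-4) = 8 + (k + k)*(-4) = 8 + (2*k)*(-4) = 8 - 8*k)
d = 1/24 ≈ 0.041667
1/d = 1/(1/24) = 24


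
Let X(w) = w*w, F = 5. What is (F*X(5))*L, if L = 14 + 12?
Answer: 3250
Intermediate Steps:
X(w) = w**2
L = 26
(F*X(5))*L = (5*5**2)*26 = (5*25)*26 = 125*26 = 3250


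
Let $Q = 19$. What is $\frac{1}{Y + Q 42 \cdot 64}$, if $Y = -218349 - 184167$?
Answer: $- \frac{1}{351444} \approx -2.8454 \cdot 10^{-6}$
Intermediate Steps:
$Y = -402516$ ($Y = -218349 - 184167 = -402516$)
$\frac{1}{Y + Q 42 \cdot 64} = \frac{1}{-402516 + 19 \cdot 42 \cdot 64} = \frac{1}{-402516 + 798 \cdot 64} = \frac{1}{-402516 + 51072} = \frac{1}{-351444} = - \frac{1}{351444}$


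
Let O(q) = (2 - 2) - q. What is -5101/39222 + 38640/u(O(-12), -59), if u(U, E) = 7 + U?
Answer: 1515441161/745218 ≈ 2033.6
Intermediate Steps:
O(q) = -q (O(q) = 0 - q = -q)
-5101/39222 + 38640/u(O(-12), -59) = -5101/39222 + 38640/(7 - 1*(-12)) = -5101*1/39222 + 38640/(7 + 12) = -5101/39222 + 38640/19 = 1515441161/745218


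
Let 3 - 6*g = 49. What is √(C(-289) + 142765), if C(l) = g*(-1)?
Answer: √1284954/3 ≈ 377.85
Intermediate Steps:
g = -23/3 (g = ½ - ⅙*49 = ½ - 49/6 = -23/3 ≈ -7.6667)
C(l) = 23/3 (C(l) = -23/3*(-1) = 23/3)
√(C(-289) + 142765) = √(23/3 + 142765) = √(428318/3) = √1284954/3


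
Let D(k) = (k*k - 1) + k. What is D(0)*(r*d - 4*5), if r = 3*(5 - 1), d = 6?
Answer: -52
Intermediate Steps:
r = 12 (r = 3*4 = 12)
D(k) = -1 + k + k² (D(k) = (k² - 1) + k = (-1 + k²) + k = -1 + k + k²)
D(0)*(r*d - 4*5) = (-1 + 0 + 0²)*(12*6 - 4*5) = (-1 + 0 + 0)*(72 - 20) = -1*52 = -52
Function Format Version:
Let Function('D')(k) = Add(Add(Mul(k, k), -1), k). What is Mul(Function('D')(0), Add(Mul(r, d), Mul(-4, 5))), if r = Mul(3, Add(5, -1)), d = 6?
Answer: -52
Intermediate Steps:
r = 12 (r = Mul(3, 4) = 12)
Function('D')(k) = Add(-1, k, Pow(k, 2)) (Function('D')(k) = Add(Add(Pow(k, 2), -1), k) = Add(Add(-1, Pow(k, 2)), k) = Add(-1, k, Pow(k, 2)))
Mul(Function('D')(0), Add(Mul(r, d), Mul(-4, 5))) = Mul(Add(-1, 0, Pow(0, 2)), Add(Mul(12, 6), Mul(-4, 5))) = Mul(Add(-1, 0, 0), Add(72, -20)) = Mul(-1, 52) = -52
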